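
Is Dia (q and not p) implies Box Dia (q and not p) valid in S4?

Tableau for the negation not (Dia (q and not p) implies Box Dia (q and not p)):
1. not (Dia (q and not p) implies Box Dia (q and not p)), 0
2. Dia (q and not p), 0
3. not Box Dia (q and not p), 0
4. q and not p, 1
5. q, 1
6. not p, 1
7. not Dia (q and not p), 2
8. not (q and not p), 2
9. p, 2
Accessibility: 0R0, 0R1, 0R2, 1R1, 2R2
The negation has an open branch (countermodel exists).

Invalid (countermodel exists)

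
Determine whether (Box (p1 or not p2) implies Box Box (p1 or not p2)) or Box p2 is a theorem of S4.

Valid in S4

Tableau for the negation not ((Box (p1 or not p2) implies Box Box (p1 or not p2)) or Box p2):
1. not ((Box (p1 or not p2) implies Box Box (p1 or not p2)) or Box p2), w0
2. not (Box (p1 or not p2) implies Box Box (p1 or not p2)), w0   [neg-or-rule on 1]
3. not Box p2, w0   [neg-or-rule on 1]
4. Box (p1 or not p2), w0   [neg-implies-rule on 2]
5. not Box Box (p1 or not p2), w0   [neg-implies-rule on 2]
6. p1 or not p2, w0   [Box-rule on 4 via w0Rw0]
7. not p2, w0   [or-rule on 6 (branches; this branch)]
8. not p2, w1   [neg-Box-rule on 3: fresh world w1, w0Rw1]
9. p1 or not p2, w1   [Box-rule on 4 via w0Rw1]
10. not Box (p1 or not p2), w2   [neg-Box-rule on 5: fresh world w2, w0Rw2]
11. p1 or not p2, w2   [Box-rule on 4 via w0Rw2]
12. not p2, w2   [or-rule on 11 (branches; this branch)]
13. not (p1 or not p2), w3   [neg-Box-rule on 10: fresh world w3, w2Rw3]
14. not p1, w3   [neg-or-rule on 13]
15. p2, w3   [neg-or-rule on 13]
16. p1 or not p2, w3   [Box-rule on 4 via w0Rw3]
17. not p2, w3   [or-rule on 16 (branches; this branch)]
Accessibility: w0Rw0, w0Rw1, w0Rw2, w0Rw3, w1Rw1, w2Rw2, w2Rw3, w3Rw3
Branch closes: p2 and not p2 both at w3.
All branches of the negation close; one closing branch shown above.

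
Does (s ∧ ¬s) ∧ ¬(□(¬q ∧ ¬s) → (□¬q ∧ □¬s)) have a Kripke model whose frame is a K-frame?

Unsatisfiable (every branch closes)

1. (s ∧ ¬s) ∧ ¬(□(¬q ∧ ¬s) → (□¬q ∧ □¬s)), 0
2. s ∧ ¬s, 0   [∧-rule on 1]
3. ¬(□(¬q ∧ ¬s) → (□¬q ∧ □¬s)), 0   [∧-rule on 1]
4. s, 0   [∧-rule on 2]
5. ¬s, 0   [∧-rule on 2]
Branch closes: s and ¬s both at 0.
All branches of the tableau close; one closing branch shown above.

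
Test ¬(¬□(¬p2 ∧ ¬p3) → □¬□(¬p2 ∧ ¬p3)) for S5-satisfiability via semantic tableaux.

1. ¬(¬□(¬p2 ∧ ¬p3) → □¬□(¬p2 ∧ ¬p3)), 0
2. ¬□(¬p2 ∧ ¬p3), 0
3. ¬□¬□(¬p2 ∧ ¬p3), 0
4. ¬(¬p2 ∧ ¬p3), 1
5. p3, 1
6. □(¬p2 ∧ ¬p3), 2
7. ¬p2 ∧ ¬p3, 0
8. ¬p2, 0
9. ¬p3, 0
10. ¬p2 ∧ ¬p3, 1
11. ¬p2, 1
12. ¬p3, 1
Accessibility: 0R0, 0R1, 0R2, 1R0, 1R1, 1R2, 2R0, 2R1, 2R2
Branch closes: p3 and ¬p3 both at 1.
All branches of the tableau close; one closing branch shown above.

No, unsatisfiable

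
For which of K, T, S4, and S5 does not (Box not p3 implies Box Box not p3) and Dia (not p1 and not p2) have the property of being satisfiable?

S4-tableau for the formula:
1. not (Box not p3 implies Box Box not p3) and Dia (not p1 and not p2), u
2. not (Box not p3 implies Box Box not p3), u
3. Dia (not p1 and not p2), u
4. Box not p3, u
5. not Box Box not p3, u
6. not p3, u
7. not p1 and not p2, v
8. not p1, v
9. not p2, v
10. not p3, v
11. not Box not p3, w
12. not p3, w
13. p3, x
14. not p3, x
Accessibility: uRu, uRv, uRw, uRx, vRv, wRw, wRx, xRx
Branch closes: p3 and not p3 both at x.
Every branch closes (one shown): unsatisfiable in S4, hence also in S5 (every S5-frame is an S4-frame).
T-tableau for the formula:
1. not (Box not p3 implies Box Box not p3) and Dia (not p1 and not p2), u
2. not (Box not p3 implies Box Box not p3), u
3. Dia (not p1 and not p2), u
4. Box not p3, u
5. not Box Box not p3, u
6. not p3, u
7. not p1 and not p2, v
8. not p1, v
9. not p2, v
10. not p3, v
11. not Box not p3, w
12. not p3, w
13. p3, x
Accessibility: uRu, uRv, uRw, vRv, wRw, wRx, xRx
Complete open branch: satisfiable in T, hence also in K (this T-model is also a K-model).

K, T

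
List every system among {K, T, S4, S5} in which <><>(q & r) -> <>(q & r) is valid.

S4, S5

S4-tableau for the negation ~(<><>(q & r) -> <>(q & r)):
1. ~(<><>(q & r) -> <>(q & r)), 0
2. <><>(q & r), 0   [~->-rule on 1]
3. ~<>(q & r), 0   [~->-rule on 1]
4. ~(q & r), 0   [~<>-rule on 3 via 0R0]
5. ~r, 0   [~&-rule on 4 (branches; this branch)]
6. <>(q & r), 1   [<>-rule on 2: fresh world 1, 0R1]
7. ~(q & r), 1   [~<>-rule on 3 via 0R1]
8. ~r, 1   [~&-rule on 7 (branches; this branch)]
9. q & r, 2   [<>-rule on 6: fresh world 2, 1R2]
10. q, 2   [&-rule on 9]
11. r, 2   [&-rule on 9]
12. ~(q & r), 2   [~<>-rule on 3 via 0R2]
13. ~r, 2   [~&-rule on 12 (branches; this branch)]
Accessibility: 0R0, 0R1, 0R2, 1R1, 1R2, 2R2
Branch closes: r and ~r both at 2.
Every branch closes (one shown): valid in S4, hence also in S5 (every theorem of S4 is a theorem of S5).
T-tableau for the negation ~(<><>(q & r) -> <>(q & r)):
1. ~(<><>(q & r) -> <>(q & r)), 0
2. <><>(q & r), 0   [~->-rule on 1]
3. ~<>(q & r), 0   [~->-rule on 1]
4. ~(q & r), 0   [~<>-rule on 3 via 0R0]
5. ~r, 0   [~&-rule on 4 (branches; this branch)]
6. <>(q & r), 1   [<>-rule on 2: fresh world 1, 0R1]
7. ~(q & r), 1   [~<>-rule on 3 via 0R1]
8. ~r, 1   [~&-rule on 7 (branches; this branch)]
9. q & r, 2   [<>-rule on 6: fresh world 2, 1R2]
10. q, 2   [&-rule on 9]
11. r, 2   [&-rule on 9]
Accessibility: 0R0, 0R1, 1R1, 1R2, 2R2
Complete open branch: countermodel on a T-frame, so not valid in T, nor in K (the same frame is also a K-frame).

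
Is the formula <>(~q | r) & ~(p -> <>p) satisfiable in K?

Satisfiable (open branch found)

1. <>(~q | r) & ~(p -> <>p), u
2. <>(~q | r), u
3. ~(p -> <>p), u
4. p, u
5. ~<>p, u
6. ~q | r, v
7. ~p, v
8. r, v
Accessibility: uRv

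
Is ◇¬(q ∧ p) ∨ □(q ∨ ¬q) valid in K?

Yes, valid

Tableau for the negation ¬(◇¬(q ∧ p) ∨ □(q ∨ ¬q)):
1. ¬(◇¬(q ∧ p) ∨ □(q ∨ ¬q)), u
2. ¬◇¬(q ∧ p), u
3. ¬□(q ∨ ¬q), u
4. ¬(q ∨ ¬q), v
5. ¬q, v
6. q, v
Accessibility: uRv
Branch closes: q and ¬q both at v.
All branches of the negation close; one closing branch shown above.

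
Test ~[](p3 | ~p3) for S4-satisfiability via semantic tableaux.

1. ~[](p3 | ~p3), w0
2. ~(p3 | ~p3), w1   [~[]-rule on 1: fresh world w1, w0Rw1]
3. ~p3, w1   [~|-rule on 2]
4. p3, w1   [~|-rule on 2]
Accessibility: w0Rw0, w0Rw1, w1Rw1
Branch closes: p3 and ~p3 both at w1.
(One branch shown.) All branches close.

Unsatisfiable (every branch closes)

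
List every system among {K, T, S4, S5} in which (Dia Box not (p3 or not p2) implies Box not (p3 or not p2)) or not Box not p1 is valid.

S5

S5-tableau for the negation not ((Dia Box not (p3 or not p2) implies Box not (p3 or not p2)) or not Box not p1):
1. not ((Dia Box not (p3 or not p2) implies Box not (p3 or not p2)) or not Box not p1), u
2. not (Dia Box not (p3 or not p2) implies Box not (p3 or not p2)), u
3. Box not p1, u
4. Dia Box not (p3 or not p2), u
5. not Box not (p3 or not p2), u
6. not p1, u
7. Box not (p3 or not p2), v
8. not p1, v
9. not (p3 or not p2), u
10. not p3, u
11. p2, u
12. not (p3 or not p2), v
13. not p3, v
14. p2, v
15. p3 or not p2, w
16. not p1, w
17. not (p3 or not p2), w
18. not p3, w
19. p2, w
20. not p2, w
Accessibility: uRu, uRv, uRw, vRu, vRv, vRw, wRu, wRv, wRw
Branch closes: p2 and not p2 both at w.
Every branch closes (one shown): valid in S5.
S4-tableau for the negation not ((Dia Box not (p3 or not p2) implies Box not (p3 or not p2)) or not Box not p1):
1. not ((Dia Box not (p3 or not p2) implies Box not (p3 or not p2)) or not Box not p1), u
2. not (Dia Box not (p3 or not p2) implies Box not (p3 or not p2)), u
3. Box not p1, u
4. Dia Box not (p3 or not p2), u
5. not Box not (p3 or not p2), u
6. not p1, u
7. Box not (p3 or not p2), v
8. not p1, v
9. not (p3 or not p2), v
10. not p3, v
11. p2, v
12. p3 or not p2, w
13. not p1, w
14. not p2, w
Accessibility: uRu, uRv, uRw, vRv, wRw
Complete open branch: countermodel on an S4-frame, so not valid in S4, nor in K, T (the same frame is also a K-frame and a T-frame).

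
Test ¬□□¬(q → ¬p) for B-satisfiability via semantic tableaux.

Satisfiable (open branch found)

1. ¬□□¬(q → ¬p), 0
2. ¬□¬(q → ¬p), 1
3. q → ¬p, 2
4. ¬p, 2
Accessibility: 0R0, 0R1, 1R0, 1R1, 1R2, 2R1, 2R2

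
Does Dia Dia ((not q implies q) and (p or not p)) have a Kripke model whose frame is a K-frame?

Yes, satisfiable

1. Dia Dia ((not q implies q) and (p or not p)), 0
2. Dia ((not q implies q) and (p or not p)), 1   [Dia-rule on 1: fresh world 1, 0R1]
3. (not q implies q) and (p or not p), 2   [Dia-rule on 2: fresh world 2, 1R2]
4. not q implies q, 2   [and-rule on 3]
5. p or not p, 2   [and-rule on 3]
6. q, 2   [implies-rule on 4 (branches; this branch)]
7. not p, 2   [or-rule on 5 (branches; this branch)]
Accessibility: 0R1, 1R2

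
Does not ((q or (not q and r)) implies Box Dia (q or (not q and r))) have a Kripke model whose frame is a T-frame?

Satisfiable

1. not ((q or (not q and r)) implies Box Dia (q or (not q and r))), w0
2. q or (not q and r), w0
3. not Box Dia (q or (not q and r)), w0
4. not q and r, w0
5. not q, w0
6. r, w0
7. not Dia (q or (not q and r)), w1
8. not (q or (not q and r)), w1
9. not q, w1
10. not (not q and r), w1
11. not r, w1
Accessibility: w0Rw0, w0Rw1, w1Rw1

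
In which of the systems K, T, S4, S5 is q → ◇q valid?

T, S4, S5

T-tableau for the negation ¬(q → ◇q):
1. ¬(q → ◇q), w0
2. q, w0
3. ¬◇q, w0
4. ¬q, w0
Accessibility: w0Rw0
Branch closes: q and ¬q both at w0.
Every branch closes (one shown): valid in T, hence also in S4, S5 (every theorem of T is a theorem of S4 and S5).
K-tableau for the negation ¬(q → ◇q):
1. ¬(q → ◇q), w0
2. q, w0
3. ¬◇q, w0
Complete open branch: countermodel on a K-frame, so not valid in K.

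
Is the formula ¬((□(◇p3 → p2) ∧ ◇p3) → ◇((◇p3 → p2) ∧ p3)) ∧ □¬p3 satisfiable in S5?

Unsatisfiable (every branch closes)

1. ¬((□(◇p3 → p2) ∧ ◇p3) → ◇((◇p3 → p2) ∧ p3)) ∧ □¬p3, w0
2. ¬((□(◇p3 → p2) ∧ ◇p3) → ◇((◇p3 → p2) ∧ p3)), w0
3. □¬p3, w0
4. □(◇p3 → p2) ∧ ◇p3, w0
5. ¬◇((◇p3 → p2) ∧ p3), w0
6. □(◇p3 → p2), w0
7. ◇p3, w0
8. ¬p3, w0
9. ¬((◇p3 → p2) ∧ p3), w0
10. ◇p3 → p2, w0
11. ¬(◇p3 → p2), w0
12. ¬p2, w0
13. ¬◇p3, w0
14. p3, w1
15. ¬p3, w1
Accessibility: w0Rw0, w0Rw1, w1Rw0, w1Rw1
Branch closes: p3 and ¬p3 both at w1.
All branches of the tableau close; one closing branch shown above.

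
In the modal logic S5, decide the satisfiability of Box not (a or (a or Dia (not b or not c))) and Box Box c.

1. Box not (a or (a or Dia (not b or not c))) and Box Box c, w0
2. Box not (a or (a or Dia (not b or not c))), w0
3. Box Box c, w0
4. not (a or (a or Dia (not b or not c))), w0
5. not a, w0
6. not (a or Dia (not b or not c)), w0
7. not Dia (not b or not c), w0
8. Box c, w0
9. not (not b or not c), w0
10. b, w0
11. c, w0
Accessibility: w0Rw0

Satisfiable (open branch found)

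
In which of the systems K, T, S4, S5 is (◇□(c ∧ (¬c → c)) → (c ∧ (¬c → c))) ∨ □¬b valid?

S4-tableau for the negation ¬((◇□(c ∧ (¬c → c)) → (c ∧ (¬c → c))) ∨ □¬b):
1. ¬((◇□(c ∧ (¬c → c)) → (c ∧ (¬c → c))) ∨ □¬b), u
2. ¬(◇□(c ∧ (¬c → c)) → (c ∧ (¬c → c))), u
3. ¬□¬b, u
4. ◇□(c ∧ (¬c → c)), u
5. ¬(c ∧ (¬c → c)), u
6. ¬(¬c → c), u
7. ¬c, u
8. b, v
9. □(c ∧ (¬c → c)), w
10. c ∧ (¬c → c), w
11. c, w
12. ¬c → c, w
Accessibility: uRu, uRv, uRw, vRv, wRw
Complete open branch: countermodel on an S4-frame, so not valid in S4, nor in K, T (the same frame is also a K-frame and a T-frame).
S5-tableau for the negation ¬((◇□(c ∧ (¬c → c)) → (c ∧ (¬c → c))) ∨ □¬b):
1. ¬((◇□(c ∧ (¬c → c)) → (c ∧ (¬c → c))) ∨ □¬b), u
2. ¬(◇□(c ∧ (¬c → c)) → (c ∧ (¬c → c))), u
3. ¬□¬b, u
4. ◇□(c ∧ (¬c → c)), u
5. ¬(c ∧ (¬c → c)), u
6. ¬(¬c → c), u
7. ¬c, u
8. b, v
9. □(c ∧ (¬c → c)), w
10. c ∧ (¬c → c), u
11. c, u
12. ¬c → c, u
Accessibility: uRu, uRv, uRw, vRu, vRv, vRw, wRu, wRv, wRw
Branch closes: c and ¬c both at u.
Every branch closes (one shown): valid in S5.

S5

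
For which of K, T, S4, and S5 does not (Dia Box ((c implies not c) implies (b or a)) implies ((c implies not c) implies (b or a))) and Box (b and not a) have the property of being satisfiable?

K

K-tableau for the formula:
1. not (Dia Box ((c implies not c) implies (b or a)) implies ((c implies not c) implies (b or a))) and Box (b and not a), u
2. not (Dia Box ((c implies not c) implies (b or a)) implies ((c implies not c) implies (b or a))), u
3. Box (b and not a), u
4. Dia Box ((c implies not c) implies (b or a)), u
5. not ((c implies not c) implies (b or a)), u
6. c implies not c, u
7. not (b or a), u
8. not b, u
9. not a, u
10. not c, u
11. Box ((c implies not c) implies (b or a)), v
12. b and not a, v
13. b, v
14. not a, v
Accessibility: uRv
Complete open branch: satisfiable in K.
T-tableau for the formula:
1. not (Dia Box ((c implies not c) implies (b or a)) implies ((c implies not c) implies (b or a))) and Box (b and not a), u
2. not (Dia Box ((c implies not c) implies (b or a)) implies ((c implies not c) implies (b or a))), u
3. Box (b and not a), u
4. Dia Box ((c implies not c) implies (b or a)), u
5. not ((c implies not c) implies (b or a)), u
6. c implies not c, u
7. not (b or a), u
8. not b, u
9. not a, u
10. b and not a, u
11. b, u
Accessibility: uRu
Branch closes: b and not b both at u.
Every branch closes (one shown): unsatisfiable in T, hence also in S4, S5 (every S4/S5-frame is a T-frame).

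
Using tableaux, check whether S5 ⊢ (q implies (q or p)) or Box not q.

Yes, valid

Tableau for the negation not ((q implies (q or p)) or Box not q):
1. not ((q implies (q or p)) or Box not q), 0
2. not (q implies (q or p)), 0
3. not Box not q, 0
4. q, 0
5. not (q or p), 0
6. not q, 0
7. not p, 0
Accessibility: 0R0
Branch closes: q and not q both at 0.
All branches of the negation close; one closing branch shown above.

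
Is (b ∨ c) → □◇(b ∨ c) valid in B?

Yes, valid

Tableau for the negation ¬((b ∨ c) → □◇(b ∨ c)):
1. ¬((b ∨ c) → □◇(b ∨ c)), u
2. b ∨ c, u   [¬→-rule on 1]
3. ¬□◇(b ∨ c), u   [¬→-rule on 1]
4. c, u   [∨-rule on 2 (branches; this branch)]
5. ¬◇(b ∨ c), v   [¬□-rule on 3: fresh world v, uRv]
6. ¬(b ∨ c), u   [¬◇-rule on 5 via vRu]
7. ¬b, u   [¬∨-rule on 6]
8. ¬c, u   [¬∨-rule on 6]
Accessibility: uRu, uRv, vRu, vRv
Branch closes: c and ¬c both at u.
All branches of the negation close; one closing branch shown above.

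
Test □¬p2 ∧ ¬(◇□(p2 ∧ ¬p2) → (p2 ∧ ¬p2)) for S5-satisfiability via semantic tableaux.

Unsatisfiable (every branch closes)

1. □¬p2 ∧ ¬(◇□(p2 ∧ ¬p2) → (p2 ∧ ¬p2)), u
2. □¬p2, u
3. ¬(◇□(p2 ∧ ¬p2) → (p2 ∧ ¬p2)), u
4. ◇□(p2 ∧ ¬p2), u
5. ¬(p2 ∧ ¬p2), u
6. ¬p2, u
7. □(p2 ∧ ¬p2), v
8. ¬p2, v
9. p2 ∧ ¬p2, u
10. p2, u
Accessibility: uRu, uRv, vRu, vRv
Branch closes: p2 and ¬p2 both at u.
Every branch closes; the branch above is one of them.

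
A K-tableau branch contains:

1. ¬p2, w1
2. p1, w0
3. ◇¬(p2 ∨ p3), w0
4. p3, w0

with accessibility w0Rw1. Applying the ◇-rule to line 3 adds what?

a fresh world w2 with w0Rw2, and ¬(p2 ∨ p3) at w2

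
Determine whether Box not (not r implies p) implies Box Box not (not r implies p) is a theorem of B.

Tableau for the negation not (Box not (not r implies p) implies Box Box not (not r implies p)):
1. not (Box not (not r implies p) implies Box Box not (not r implies p)), w0
2. Box not (not r implies p), w0   [neg-implies-rule on 1]
3. not Box Box not (not r implies p), w0   [neg-implies-rule on 1]
4. not (not r implies p), w0   [Box-rule on 2 via w0Rw0]
5. not r, w0   [neg-implies-rule on 4]
6. not p, w0   [neg-implies-rule on 4]
7. not Box not (not r implies p), w1   [neg-Box-rule on 3: fresh world w1, w0Rw1]
8. not (not r implies p), w1   [Box-rule on 2 via w0Rw1]
9. not r, w1   [neg-implies-rule on 8]
10. not p, w1   [neg-implies-rule on 8]
11. not r implies p, w2   [neg-Box-rule on 7: fresh world w2, w1Rw2]
12. p, w2   [implies-rule on 11 (branches; this branch)]
Accessibility: w0Rw0, w0Rw1, w1Rw0, w1Rw1, w1Rw2, w2Rw1, w2Rw2
The negation has an open branch (countermodel exists).

Invalid (countermodel exists)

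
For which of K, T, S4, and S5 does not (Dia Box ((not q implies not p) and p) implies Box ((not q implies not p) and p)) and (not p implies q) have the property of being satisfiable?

S4-tableau for the formula:
1. not (Dia Box ((not q implies not p) and p) implies Box ((not q implies not p) and p)) and (not p implies q), w0
2. not (Dia Box ((not q implies not p) and p) implies Box ((not q implies not p) and p)), w0
3. not p implies q, w0
4. Dia Box ((not q implies not p) and p), w0
5. not Box ((not q implies not p) and p), w0
6. q, w0
7. Box ((not q implies not p) and p), w1
8. (not q implies not p) and p, w1
9. not q implies not p, w1
10. p, w1
11. q, w1
12. not ((not q implies not p) and p), w2
13. not p, w2
Accessibility: w0Rw0, w0Rw1, w0Rw2, w1Rw1, w2Rw2
Complete open branch: satisfiable in S4, hence also in K, T (this S4-model is also a K-model and a T-model).
S5-tableau for the formula:
1. not (Dia Box ((not q implies not p) and p) implies Box ((not q implies not p) and p)) and (not p implies q), w0
2. not (Dia Box ((not q implies not p) and p) implies Box ((not q implies not p) and p)), w0
3. not p implies q, w0
4. Dia Box ((not q implies not p) and p), w0
5. not Box ((not q implies not p) and p), w0
6. q, w0
7. Box ((not q implies not p) and p), w1
8. (not q implies not p) and p, w0
9. not q implies not p, w0
10. p, w0
11. (not q implies not p) and p, w1
12. not q implies not p, w1
13. p, w1
14. q, w1
15. not ((not q implies not p) and p), w2
16. (not q implies not p) and p, w2
17. not q implies not p, w2
18. p, w2
19. not (not q implies not p), w2
20. not q, w2
21. not p, w2
Accessibility: w0Rw0, w0Rw1, w0Rw2, w1Rw0, w1Rw1, w1Rw2, w2Rw0, w2Rw1, w2Rw2
Branch closes: p and not p both at w2.
Every branch closes (one shown): unsatisfiable in S5.

K, T, S4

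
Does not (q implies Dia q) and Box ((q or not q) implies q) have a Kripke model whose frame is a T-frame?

Unsatisfiable

1. not (q implies Dia q) and Box ((q or not q) implies q), w0
2. not (q implies Dia q), w0
3. Box ((q or not q) implies q), w0
4. q, w0
5. not Dia q, w0
6. (q or not q) implies q, w0
7. not q, w0
Accessibility: w0Rw0
Branch closes: q and not q both at w0.
(One branch shown.) All branches close.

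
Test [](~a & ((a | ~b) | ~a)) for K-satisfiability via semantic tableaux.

Satisfiable (open branch found)

1. [](~a & ((a | ~b) | ~a)), u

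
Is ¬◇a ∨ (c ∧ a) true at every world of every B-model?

No, not valid

Tableau for the negation ¬(¬◇a ∨ (c ∧ a)):
1. ¬(¬◇a ∨ (c ∧ a)), u
2. ◇a, u
3. ¬(c ∧ a), u
4. ¬a, u
5. a, v
Accessibility: uRu, uRv, vRu, vRv
The negation has an open branch (countermodel exists).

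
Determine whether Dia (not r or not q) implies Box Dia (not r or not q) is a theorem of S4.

No, not valid

Tableau for the negation not (Dia (not r or not q) implies Box Dia (not r or not q)):
1. not (Dia (not r or not q) implies Box Dia (not r or not q)), 0
2. Dia (not r or not q), 0   [neg-implies-rule on 1]
3. not Box Dia (not r or not q), 0   [neg-implies-rule on 1]
4. not r or not q, 1   [Dia-rule on 2: fresh world 1, 0R1]
5. not q, 1   [or-rule on 4 (branches; this branch)]
6. not Dia (not r or not q), 2   [neg-Box-rule on 3: fresh world 2, 0R2]
7. not (not r or not q), 2   [neg-Dia-rule on 6 via 2R2]
8. r, 2   [neg-or-rule on 7]
9. q, 2   [neg-or-rule on 7]
Accessibility: 0R0, 0R1, 0R2, 1R1, 2R2
The negation has an open branch (countermodel exists).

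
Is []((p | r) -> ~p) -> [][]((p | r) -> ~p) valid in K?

Not valid

Tableau for the negation ~([]((p | r) -> ~p) -> [][]((p | r) -> ~p)):
1. ~([]((p | r) -> ~p) -> [][]((p | r) -> ~p)), w0
2. []((p | r) -> ~p), w0
3. ~[][]((p | r) -> ~p), w0
4. ~[]((p | r) -> ~p), w1
5. (p | r) -> ~p, w1
6. ~p, w1
7. ~((p | r) -> ~p), w2
8. p | r, w2
9. p, w2
10. r, w2
Accessibility: w0Rw1, w1Rw2
The negation has an open branch (countermodel exists).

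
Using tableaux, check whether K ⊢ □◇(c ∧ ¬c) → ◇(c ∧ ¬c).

Invalid (countermodel exists)

Tableau for the negation ¬(□◇(c ∧ ¬c) → ◇(c ∧ ¬c)):
1. ¬(□◇(c ∧ ¬c) → ◇(c ∧ ¬c)), 0
2. □◇(c ∧ ¬c), 0   [¬→-rule on 1]
3. ¬◇(c ∧ ¬c), 0   [¬→-rule on 1]
The negation has an open branch (countermodel exists).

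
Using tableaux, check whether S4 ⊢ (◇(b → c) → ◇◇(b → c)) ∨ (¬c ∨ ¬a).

Tableau for the negation ¬((◇(b → c) → ◇◇(b → c)) ∨ (¬c ∨ ¬a)):
1. ¬((◇(b → c) → ◇◇(b → c)) ∨ (¬c ∨ ¬a)), 0
2. ¬(◇(b → c) → ◇◇(b → c)), 0   [¬∨-rule on 1]
3. ¬(¬c ∨ ¬a), 0   [¬∨-rule on 1]
4. ◇(b → c), 0   [¬→-rule on 2]
5. ¬◇◇(b → c), 0   [¬→-rule on 2]
6. c, 0   [¬∨-rule on 3]
7. a, 0   [¬∨-rule on 3]
8. ¬◇(b → c), 0   [¬◇-rule on 5 via 0R0]
9. ¬(b → c), 0   [¬◇-rule on 8 via 0R0]
10. b, 0   [¬→-rule on 9]
11. ¬c, 0   [¬→-rule on 9]
Accessibility: 0R0
Branch closes: c and ¬c both at 0.
All branches of the negation close; one closing branch shown above.

Valid in S4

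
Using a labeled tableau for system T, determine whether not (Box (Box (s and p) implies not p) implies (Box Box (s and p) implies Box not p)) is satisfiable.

1. not (Box (Box (s and p) implies not p) implies (Box Box (s and p) implies Box not p)), u
2. Box (Box (s and p) implies not p), u   [neg-implies-rule on 1]
3. not (Box Box (s and p) implies Box not p), u   [neg-implies-rule on 1]
4. Box Box (s and p), u   [neg-implies-rule on 3]
5. not Box not p, u   [neg-implies-rule on 3]
6. Box (s and p) implies not p, u   [Box-rule on 2 via uRu]
7. Box (s and p), u   [Box-rule on 4 via uRu]
8. s and p, u   [Box-rule on 7 via uRu]
9. s, u   [and-rule on 8]
10. p, u   [and-rule on 8]
11. not Box (s and p), u   [implies-rule on 6 (branches; this branch)]
12. p, v   [neg-Box-rule on 5: fresh world v, uRv]
13. Box (s and p) implies not p, v   [Box-rule on 2 via uRv]
14. Box (s and p), v   [Box-rule on 4 via uRv]
15. s and p, v   [Box-rule on 7 via uRv]
16. s, v   [and-rule on 15]
17. not Box (s and p), v   [implies-rule on 13 (branches; this branch)]
18. not (s and p), w   [neg-Box-rule on 11: fresh world w, uRw]
19. Box (s and p) implies not p, w   [Box-rule on 2 via uRw]
20. Box (s and p), w   [Box-rule on 4 via uRw]
21. s and p, w   [Box-rule on 7 via uRw]
22. s, w   [and-rule on 21]
23. p, w   [and-rule on 21]
24. not p, w   [neg-and-rule on 18 (branches; this branch)]
Accessibility: uRu, uRv, uRw, vRv, wRw
Branch closes: p and not p both at w.
(One branch shown.) All branches close.

Unsatisfiable (every branch closes)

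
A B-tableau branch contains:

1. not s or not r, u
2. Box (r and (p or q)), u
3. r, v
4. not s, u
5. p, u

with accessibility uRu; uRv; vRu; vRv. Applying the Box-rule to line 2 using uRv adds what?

r and (p or q), v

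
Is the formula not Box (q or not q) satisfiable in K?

1. not Box (q or not q), u
2. not (q or not q), v
3. not q, v
4. q, v
Accessibility: uRv
Branch closes: q and not q both at v.
(One branch shown.) All branches close.

No, unsatisfiable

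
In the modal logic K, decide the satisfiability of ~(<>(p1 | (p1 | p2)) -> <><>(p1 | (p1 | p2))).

Satisfiable (open branch found)

1. ~(<>(p1 | (p1 | p2)) -> <><>(p1 | (p1 | p2))), u
2. <>(p1 | (p1 | p2)), u
3. ~<><>(p1 | (p1 | p2)), u
4. p1 | (p1 | p2), v
5. ~<>(p1 | (p1 | p2)), v
6. p1 | p2, v
7. p2, v
Accessibility: uRv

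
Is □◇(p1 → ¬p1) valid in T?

Tableau for the negation ¬□◇(p1 → ¬p1):
1. ¬□◇(p1 → ¬p1), 0
2. ¬◇(p1 → ¬p1), 1
3. ¬(p1 → ¬p1), 1
4. p1, 1
Accessibility: 0R0, 0R1, 1R1
The negation has an open branch (countermodel exists).

Invalid (countermodel exists)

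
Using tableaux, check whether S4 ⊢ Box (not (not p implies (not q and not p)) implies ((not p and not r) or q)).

Valid in S4

Tableau for the negation not Box (not (not p implies (not q and not p)) implies ((not p and not r) or q)):
1. not Box (not (not p implies (not q and not p)) implies ((not p and not r) or q)), w0
2. not (not (not p implies (not q and not p)) implies ((not p and not r) or q)), w1
3. not (not p implies (not q and not p)), w1
4. not ((not p and not r) or q), w1
5. not p, w1
6. not (not q and not p), w1
7. not (not p and not r), w1
8. not q, w1
9. p, w1
Accessibility: w0Rw0, w0Rw1, w1Rw1
Branch closes: p and not p both at w1.
All branches of the negation close; one closing branch shown above.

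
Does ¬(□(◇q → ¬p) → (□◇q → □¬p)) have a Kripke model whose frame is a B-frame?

1. ¬(□(◇q → ¬p) → (□◇q → □¬p)), w0
2. □(◇q → ¬p), w0
3. ¬(□◇q → □¬p), w0
4. □◇q, w0
5. ¬□¬p, w0
6. ◇q → ¬p, w0
7. ◇q, w0
8. ¬p, w0
9. p, w1
10. ◇q → ¬p, w1
11. ◇q, w1
12. ¬◇q, w1
13. ¬q, w0
14. ¬q, w1
15. q, w2
16. ◇q → ¬p, w2
17. ◇q, w2
18. ¬p, w2
19. q, w3
20. ¬q, w3
Accessibility: w0Rw0, w0Rw1, w0Rw2, w1Rw0, w1Rw1, w1Rw3, w2Rw0, w2Rw2, w3Rw1, w3Rw3
Branch closes: q and ¬q both at w3.
All branches of the tableau close; one closing branch shown above.

No, unsatisfiable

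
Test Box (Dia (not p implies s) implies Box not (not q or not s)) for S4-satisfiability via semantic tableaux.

Satisfiable

1. Box (Dia (not p implies s) implies Box not (not q or not s)), w0
2. Dia (not p implies s) implies Box not (not q or not s), w0   [Box-rule on 1 via w0Rw0]
3. Box not (not q or not s), w0   [implies-rule on 2 (branches; this branch)]
4. not (not q or not s), w0   [Box-rule on 3 via w0Rw0]
5. q, w0   [neg-or-rule on 4]
6. s, w0   [neg-or-rule on 4]
Accessibility: w0Rw0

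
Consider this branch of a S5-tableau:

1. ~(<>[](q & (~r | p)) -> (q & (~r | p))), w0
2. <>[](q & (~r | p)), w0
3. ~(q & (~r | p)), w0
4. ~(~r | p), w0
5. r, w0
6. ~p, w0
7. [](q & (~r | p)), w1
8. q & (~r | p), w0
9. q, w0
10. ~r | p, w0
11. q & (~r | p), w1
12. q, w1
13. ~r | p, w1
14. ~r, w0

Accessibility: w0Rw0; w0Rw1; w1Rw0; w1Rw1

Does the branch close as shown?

Both r and ~r appear at w0.

Closed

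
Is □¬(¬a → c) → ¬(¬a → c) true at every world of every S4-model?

Valid

Tableau for the negation ¬(□¬(¬a → c) → ¬(¬a → c)):
1. ¬(□¬(¬a → c) → ¬(¬a → c)), w0
2. □¬(¬a → c), w0
3. ¬a → c, w0
4. ¬(¬a → c), w0
5. ¬a, w0
6. ¬c, w0
7. c, w0
Accessibility: w0Rw0
Branch closes: c and ¬c both at w0.
All branches of the negation close; one closing branch shown above.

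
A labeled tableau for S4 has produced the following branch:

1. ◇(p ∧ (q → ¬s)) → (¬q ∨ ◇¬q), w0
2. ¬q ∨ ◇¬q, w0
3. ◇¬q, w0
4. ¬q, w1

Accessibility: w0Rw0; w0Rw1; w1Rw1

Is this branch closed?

Not closed

No world carries both an atom and its negation.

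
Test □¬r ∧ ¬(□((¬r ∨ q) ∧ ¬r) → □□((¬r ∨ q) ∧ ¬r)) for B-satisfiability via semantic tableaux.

1. □¬r ∧ ¬(□((¬r ∨ q) ∧ ¬r) → □□((¬r ∨ q) ∧ ¬r)), 0
2. □¬r, 0   [∧-rule on 1]
3. ¬(□((¬r ∨ q) ∧ ¬r) → □□((¬r ∨ q) ∧ ¬r)), 0   [∧-rule on 1]
4. □((¬r ∨ q) ∧ ¬r), 0   [¬→-rule on 3]
5. ¬□□((¬r ∨ q) ∧ ¬r), 0   [¬→-rule on 3]
6. ¬r, 0   [□-rule on 2 via 0R0]
7. (¬r ∨ q) ∧ ¬r, 0   [□-rule on 4 via 0R0]
8. ¬r ∨ q, 0   [∧-rule on 7]
9. q, 0   [∨-rule on 8 (branches; this branch)]
10. ¬□((¬r ∨ q) ∧ ¬r), 1   [¬□-rule on 5: fresh world 1, 0R1]
11. ¬r, 1   [□-rule on 2 via 0R1]
12. (¬r ∨ q) ∧ ¬r, 1   [□-rule on 4 via 0R1]
13. ¬r ∨ q, 1   [∧-rule on 12]
14. q, 1   [∨-rule on 13 (branches; this branch)]
15. ¬((¬r ∨ q) ∧ ¬r), 2   [¬□-rule on 10: fresh world 2, 1R2]
16. r, 2   [¬∧-rule on 15 (branches; this branch)]
Accessibility: 0R0, 0R1, 1R0, 1R1, 1R2, 2R1, 2R2

Satisfiable (open branch found)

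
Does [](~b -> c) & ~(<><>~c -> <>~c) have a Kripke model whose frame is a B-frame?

Satisfiable (open branch found)

1. [](~b -> c) & ~(<><>~c -> <>~c), 0
2. [](~b -> c), 0
3. ~(<><>~c -> <>~c), 0
4. <><>~c, 0
5. ~<>~c, 0
6. ~b -> c, 0
7. c, 0
8. <>~c, 1
9. ~b -> c, 1
10. c, 1
11. ~c, 2
Accessibility: 0R0, 0R1, 1R0, 1R1, 1R2, 2R1, 2R2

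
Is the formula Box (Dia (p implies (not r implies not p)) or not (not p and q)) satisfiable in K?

Yes, satisfiable

1. Box (Dia (p implies (not r implies not p)) or not (not p and q)), u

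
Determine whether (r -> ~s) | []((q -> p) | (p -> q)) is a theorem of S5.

Tableau for the negation ~((r -> ~s) | []((q -> p) | (p -> q))):
1. ~((r -> ~s) | []((q -> p) | (p -> q))), 0
2. ~(r -> ~s), 0
3. ~[]((q -> p) | (p -> q)), 0
4. r, 0
5. s, 0
6. ~((q -> p) | (p -> q)), 1
7. ~(q -> p), 1
8. ~(p -> q), 1
9. q, 1
10. ~p, 1
11. p, 1
12. ~q, 1
Accessibility: 0R0, 0R1, 1R0, 1R1
Branch closes: p and ~p both at 1.
Every branch of the negation's tableau closes; the branch above is one of them.

Valid in S5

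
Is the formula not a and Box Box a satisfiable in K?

Satisfiable (open branch found)

1. not a and Box Box a, u
2. not a, u
3. Box Box a, u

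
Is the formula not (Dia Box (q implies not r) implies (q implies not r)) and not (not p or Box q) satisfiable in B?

1. not (Dia Box (q implies not r) implies (q implies not r)) and not (not p or Box q), 0
2. not (Dia Box (q implies not r) implies (q implies not r)), 0
3. not (not p or Box q), 0
4. Dia Box (q implies not r), 0
5. not (q implies not r), 0
6. p, 0
7. not Box q, 0
8. q, 0
9. r, 0
10. Box (q implies not r), 1
11. q implies not r, 0
12. q implies not r, 1
13. not r, 0
Accessibility: 0R0, 0R1, 1R0, 1R1
Branch closes: r and not r both at 0.
All branches of the tableau close; one closing branch shown above.

Unsatisfiable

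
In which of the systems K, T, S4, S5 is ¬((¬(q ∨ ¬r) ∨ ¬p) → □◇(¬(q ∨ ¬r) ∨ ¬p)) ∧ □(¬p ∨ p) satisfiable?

K, T, S4

S5-tableau for the formula:
1. ¬((¬(q ∨ ¬r) ∨ ¬p) → □◇(¬(q ∨ ¬r) ∨ ¬p)) ∧ □(¬p ∨ p), u
2. ¬((¬(q ∨ ¬r) ∨ ¬p) → □◇(¬(q ∨ ¬r) ∨ ¬p)), u
3. □(¬p ∨ p), u
4. ¬(q ∨ ¬r) ∨ ¬p, u
5. ¬□◇(¬(q ∨ ¬r) ∨ ¬p), u
6. ¬p ∨ p, u
7. ¬(q ∨ ¬r), u
8. ¬q, u
9. r, u
10. p, u
11. ¬◇(¬(q ∨ ¬r) ∨ ¬p), v
12. ¬p ∨ p, v
13. ¬(¬(q ∨ ¬r) ∨ ¬p), u
14. q ∨ ¬r, u
15. ¬(¬(q ∨ ¬r) ∨ ¬p), v
16. q ∨ ¬r, v
17. p, v
18. ¬r, u
Accessibility: uRu, uRv, vRu, vRv
Branch closes: r and ¬r both at u.
Every branch closes (one shown): unsatisfiable in S5.
S4-tableau for the formula:
1. ¬((¬(q ∨ ¬r) ∨ ¬p) → □◇(¬(q ∨ ¬r) ∨ ¬p)) ∧ □(¬p ∨ p), u
2. ¬((¬(q ∨ ¬r) ∨ ¬p) → □◇(¬(q ∨ ¬r) ∨ ¬p)), u
3. □(¬p ∨ p), u
4. ¬(q ∨ ¬r) ∨ ¬p, u
5. ¬□◇(¬(q ∨ ¬r) ∨ ¬p), u
6. ¬p ∨ p, u
7. ¬p, u
8. ¬◇(¬(q ∨ ¬r) ∨ ¬p), v
9. ¬p ∨ p, v
10. ¬(¬(q ∨ ¬r) ∨ ¬p), v
11. q ∨ ¬r, v
12. p, v
13. ¬r, v
Accessibility: uRu, uRv, vRv
Complete open branch: satisfiable in S4, hence also in K, T (this S4-model is also a K-model and a T-model).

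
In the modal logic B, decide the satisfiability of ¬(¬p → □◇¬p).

Unsatisfiable

1. ¬(¬p → □◇¬p), 0
2. ¬p, 0   [¬→-rule on 1]
3. ¬□◇¬p, 0   [¬→-rule on 1]
4. ¬◇¬p, 1   [¬□-rule on 3: fresh world 1, 0R1]
5. p, 0   [¬◇-rule on 4 via 1R0]
Accessibility: 0R0, 0R1, 1R0, 1R1
Branch closes: p and ¬p both at 0.
(One branch shown.) All branches close.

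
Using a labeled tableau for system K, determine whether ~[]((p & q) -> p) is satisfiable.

1. ~[]((p & q) -> p), 0
2. ~((p & q) -> p), 1
3. p & q, 1
4. ~p, 1
5. p, 1
6. q, 1
Accessibility: 0R1
Branch closes: p and ~p both at 1.
Every branch closes; the branch above is one of them.

Unsatisfiable (every branch closes)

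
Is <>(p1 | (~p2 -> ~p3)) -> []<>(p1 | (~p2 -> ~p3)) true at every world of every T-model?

No, not valid

Tableau for the negation ~(<>(p1 | (~p2 -> ~p3)) -> []<>(p1 | (~p2 -> ~p3))):
1. ~(<>(p1 | (~p2 -> ~p3)) -> []<>(p1 | (~p2 -> ~p3))), w0
2. <>(p1 | (~p2 -> ~p3)), w0
3. ~[]<>(p1 | (~p2 -> ~p3)), w0
4. p1 | (~p2 -> ~p3), w1
5. ~p2 -> ~p3, w1
6. ~p3, w1
7. ~<>(p1 | (~p2 -> ~p3)), w2
8. ~(p1 | (~p2 -> ~p3)), w2
9. ~p1, w2
10. ~(~p2 -> ~p3), w2
11. ~p2, w2
12. p3, w2
Accessibility: w0Rw0, w0Rw1, w0Rw2, w1Rw1, w2Rw2
The negation has an open branch (countermodel exists).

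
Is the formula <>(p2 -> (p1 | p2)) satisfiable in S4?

1. <>(p2 -> (p1 | p2)), u
2. p2 -> (p1 | p2), v
3. p1 | p2, v
4. p2, v
Accessibility: uRu, uRv, vRv

Satisfiable (open branch found)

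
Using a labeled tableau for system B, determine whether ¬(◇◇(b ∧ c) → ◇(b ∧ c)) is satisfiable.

Satisfiable

1. ¬(◇◇(b ∧ c) → ◇(b ∧ c)), 0
2. ◇◇(b ∧ c), 0
3. ¬◇(b ∧ c), 0
4. ¬(b ∧ c), 0
5. ¬c, 0
6. ◇(b ∧ c), 1
7. ¬(b ∧ c), 1
8. ¬c, 1
9. b ∧ c, 2
10. b, 2
11. c, 2
Accessibility: 0R0, 0R1, 1R0, 1R1, 1R2, 2R1, 2R2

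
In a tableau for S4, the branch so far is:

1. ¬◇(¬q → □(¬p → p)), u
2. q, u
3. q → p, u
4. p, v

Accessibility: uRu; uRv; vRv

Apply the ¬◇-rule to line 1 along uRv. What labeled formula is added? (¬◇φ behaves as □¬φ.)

¬(¬q → □(¬p → p)), v

¬◇φ behaves as □¬φ: propagate the negated body to each accessible world.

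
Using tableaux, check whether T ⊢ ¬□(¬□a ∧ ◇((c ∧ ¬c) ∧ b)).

Valid in T

Tableau for the negation □(¬□a ∧ ◇((c ∧ ¬c) ∧ b)):
1. □(¬□a ∧ ◇((c ∧ ¬c) ∧ b)), 0
2. ¬□a ∧ ◇((c ∧ ¬c) ∧ b), 0
3. ¬□a, 0
4. ◇((c ∧ ¬c) ∧ b), 0
5. ¬a, 1
6. ¬□a ∧ ◇((c ∧ ¬c) ∧ b), 1
7. ¬□a, 1
8. ◇((c ∧ ¬c) ∧ b), 1
9. (c ∧ ¬c) ∧ b, 2
10. c ∧ ¬c, 2
11. b, 2
12. c, 2
13. ¬c, 2
Accessibility: 0R0, 0R1, 0R2, 1R1, 2R2
Branch closes: c and ¬c both at 2.
All branches of the negation close; one closing branch shown above.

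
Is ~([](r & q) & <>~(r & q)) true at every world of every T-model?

Valid

Tableau for the negation [](r & q) & <>~(r & q):
1. [](r & q) & <>~(r & q), 0
2. [](r & q), 0   [&-rule on 1]
3. <>~(r & q), 0   [&-rule on 1]
4. r & q, 0   [[]-rule on 2 via 0R0]
5. r, 0   [&-rule on 4]
6. q, 0   [&-rule on 4]
7. ~(r & q), 1   [<>-rule on 3: fresh world 1, 0R1]
8. r & q, 1   [[]-rule on 2 via 0R1]
9. r, 1   [&-rule on 8]
10. q, 1   [&-rule on 8]
11. ~q, 1   [~&-rule on 7 (branches; this branch)]
Accessibility: 0R0, 0R1, 1R1
Branch closes: q and ~q both at 1.
All branches of the negation close; one closing branch shown above.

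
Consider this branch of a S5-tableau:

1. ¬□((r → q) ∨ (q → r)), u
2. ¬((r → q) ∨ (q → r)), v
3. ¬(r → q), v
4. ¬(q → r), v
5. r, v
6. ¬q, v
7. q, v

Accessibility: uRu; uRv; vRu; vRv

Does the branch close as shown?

Closed

Both q and ¬q appear at v.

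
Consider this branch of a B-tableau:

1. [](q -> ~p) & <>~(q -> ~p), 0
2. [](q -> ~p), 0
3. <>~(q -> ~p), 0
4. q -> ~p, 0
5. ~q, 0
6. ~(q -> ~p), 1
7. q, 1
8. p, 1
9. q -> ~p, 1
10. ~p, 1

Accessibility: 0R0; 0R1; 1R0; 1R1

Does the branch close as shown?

Both p and ~p appear at 1.

Closed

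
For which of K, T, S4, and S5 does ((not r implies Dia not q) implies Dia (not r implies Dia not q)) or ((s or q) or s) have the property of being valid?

T, S4, S5

T-tableau for the negation not (((not r implies Dia not q) implies Dia (not r implies Dia not q)) or ((s or q) or s)):
1. not (((not r implies Dia not q) implies Dia (not r implies Dia not q)) or ((s or q) or s)), w0
2. not ((not r implies Dia not q) implies Dia (not r implies Dia not q)), w0   [neg-or-rule on 1]
3. not ((s or q) or s), w0   [neg-or-rule on 1]
4. not r implies Dia not q, w0   [neg-implies-rule on 2]
5. not Dia (not r implies Dia not q), w0   [neg-implies-rule on 2]
6. not (s or q), w0   [neg-or-rule on 3]
7. not s, w0   [neg-or-rule on 3]
8. not q, w0   [neg-or-rule on 6]
9. not (not r implies Dia not q), w0   [neg-Dia-rule on 5 via w0Rw0]
10. not r, w0   [neg-implies-rule on 9]
11. not Dia not q, w0   [neg-implies-rule on 9]
12. q, w0   [neg-Dia-rule on 11 via w0Rw0]
Accessibility: w0Rw0
Branch closes: q and not q both at w0.
Every branch closes (one shown): valid in T, hence also in S4, S5 (every theorem of T is a theorem of S4 and S5).
K-tableau for the negation not (((not r implies Dia not q) implies Dia (not r implies Dia not q)) or ((s or q) or s)):
1. not (((not r implies Dia not q) implies Dia (not r implies Dia not q)) or ((s or q) or s)), w0
2. not ((not r implies Dia not q) implies Dia (not r implies Dia not q)), w0   [neg-or-rule on 1]
3. not ((s or q) or s), w0   [neg-or-rule on 1]
4. not r implies Dia not q, w0   [neg-implies-rule on 2]
5. not Dia (not r implies Dia not q), w0   [neg-implies-rule on 2]
6. not (s or q), w0   [neg-or-rule on 3]
7. not s, w0   [neg-or-rule on 3]
8. not q, w0   [neg-or-rule on 6]
9. Dia not q, w0   [implies-rule on 4 (branches; this branch)]
10. not q, w1   [Dia-rule on 9: fresh world w1, w0Rw1]
11. not (not r implies Dia not q), w1   [neg-Dia-rule on 5 via w0Rw1]
12. not r, w1   [neg-implies-rule on 11]
13. not Dia not q, w1   [neg-implies-rule on 11]
Accessibility: w0Rw1
Complete open branch: countermodel on a K-frame, so not valid in K.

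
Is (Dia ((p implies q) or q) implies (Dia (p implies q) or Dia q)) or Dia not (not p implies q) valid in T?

Valid

Tableau for the negation not ((Dia ((p implies q) or q) implies (Dia (p implies q) or Dia q)) or Dia not (not p implies q)):
1. not ((Dia ((p implies q) or q) implies (Dia (p implies q) or Dia q)) or Dia not (not p implies q)), w0
2. not (Dia ((p implies q) or q) implies (Dia (p implies q) or Dia q)), w0   [neg-or-rule on 1]
3. not Dia not (not p implies q), w0   [neg-or-rule on 1]
4. Dia ((p implies q) or q), w0   [neg-implies-rule on 2]
5. not (Dia (p implies q) or Dia q), w0   [neg-implies-rule on 2]
6. not Dia (p implies q), w0   [neg-or-rule on 5]
7. not Dia q, w0   [neg-or-rule on 5]
8. not p implies q, w0   [neg-Dia-rule on 3 via w0Rw0]
9. not (p implies q), w0   [neg-Dia-rule on 6 via w0Rw0]
10. p, w0   [neg-implies-rule on 9]
11. not q, w0   [neg-implies-rule on 9]
12. (p implies q) or q, w1   [Dia-rule on 4: fresh world w1, w0Rw1]
13. not p implies q, w1   [neg-Dia-rule on 3 via w0Rw1]
14. not (p implies q), w1   [neg-Dia-rule on 6 via w0Rw1]
15. p, w1   [neg-implies-rule on 14]
16. not q, w1   [neg-implies-rule on 14]
17. p implies q, w1   [or-rule on 12 (branches; this branch)]
18. q, w1   [implies-rule on 17 (branches; this branch)]
Accessibility: w0Rw0, w0Rw1, w1Rw1
Branch closes: q and not q both at w1.
Every branch of the negation's tableau closes; the branch above is one of them.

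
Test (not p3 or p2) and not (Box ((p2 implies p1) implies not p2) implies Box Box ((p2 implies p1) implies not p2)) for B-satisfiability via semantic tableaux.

1. (not p3 or p2) and not (Box ((p2 implies p1) implies not p2) implies Box Box ((p2 implies p1) implies not p2)), w0
2. not p3 or p2, w0
3. not (Box ((p2 implies p1) implies not p2) implies Box Box ((p2 implies p1) implies not p2)), w0
4. Box ((p2 implies p1) implies not p2), w0
5. not Box Box ((p2 implies p1) implies not p2), w0
6. (p2 implies p1) implies not p2, w0
7. p2, w0
8. not (p2 implies p1), w0
9. not p1, w0
10. not Box ((p2 implies p1) implies not p2), w1
11. (p2 implies p1) implies not p2, w1
12. not p2, w1
13. not ((p2 implies p1) implies not p2), w2
14. p2 implies p1, w2
15. p2, w2
16. p1, w2
Accessibility: w0Rw0, w0Rw1, w1Rw0, w1Rw1, w1Rw2, w2Rw1, w2Rw2

Satisfiable (open branch found)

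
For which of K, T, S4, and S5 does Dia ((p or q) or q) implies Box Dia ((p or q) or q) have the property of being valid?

S5

S5-tableau for the negation not (Dia ((p or q) or q) implies Box Dia ((p or q) or q)):
1. not (Dia ((p or q) or q) implies Box Dia ((p or q) or q)), w0
2. Dia ((p or q) or q), w0
3. not Box Dia ((p or q) or q), w0
4. (p or q) or q, w1
5. p or q, w1
6. p, w1
7. not Dia ((p or q) or q), w2
8. not ((p or q) or q), w0
9. not (p or q), w0
10. not q, w0
11. not p, w0
12. not ((p or q) or q), w1
13. not (p or q), w1
14. not q, w1
15. not p, w1
Accessibility: w0Rw0, w0Rw1, w0Rw2, w1Rw0, w1Rw1, w1Rw2, w2Rw0, w2Rw1, w2Rw2
Branch closes: p and not p both at w1.
Every branch closes (one shown): valid in S5.
S4-tableau for the negation not (Dia ((p or q) or q) implies Box Dia ((p or q) or q)):
1. not (Dia ((p or q) or q) implies Box Dia ((p or q) or q)), w0
2. Dia ((p or q) or q), w0
3. not Box Dia ((p or q) or q), w0
4. (p or q) or q, w1
5. q, w1
6. not Dia ((p or q) or q), w2
7. not ((p or q) or q), w2
8. not (p or q), w2
9. not q, w2
10. not p, w2
Accessibility: w0Rw0, w0Rw1, w0Rw2, w1Rw1, w2Rw2
Complete open branch: countermodel on an S4-frame, so not valid in S4, nor in K, T (the same frame is also a K-frame and a T-frame).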